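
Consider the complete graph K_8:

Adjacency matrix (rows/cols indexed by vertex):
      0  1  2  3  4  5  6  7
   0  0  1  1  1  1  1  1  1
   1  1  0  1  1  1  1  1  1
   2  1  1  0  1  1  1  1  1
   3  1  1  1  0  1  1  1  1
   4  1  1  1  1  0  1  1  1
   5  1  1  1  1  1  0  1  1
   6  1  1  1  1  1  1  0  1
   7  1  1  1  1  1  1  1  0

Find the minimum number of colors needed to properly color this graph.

In K_8, every vertex is adjacent to every other vertex.
Each vertex needs a unique color.
Chromatic number = 8.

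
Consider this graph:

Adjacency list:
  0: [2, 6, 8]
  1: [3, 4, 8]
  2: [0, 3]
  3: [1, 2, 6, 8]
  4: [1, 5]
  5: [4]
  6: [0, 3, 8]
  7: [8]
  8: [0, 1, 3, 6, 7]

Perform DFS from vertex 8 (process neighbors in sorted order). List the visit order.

DFS from vertex 8 (neighbors processed in ascending order):
Visit order: 8, 0, 2, 3, 1, 4, 5, 6, 7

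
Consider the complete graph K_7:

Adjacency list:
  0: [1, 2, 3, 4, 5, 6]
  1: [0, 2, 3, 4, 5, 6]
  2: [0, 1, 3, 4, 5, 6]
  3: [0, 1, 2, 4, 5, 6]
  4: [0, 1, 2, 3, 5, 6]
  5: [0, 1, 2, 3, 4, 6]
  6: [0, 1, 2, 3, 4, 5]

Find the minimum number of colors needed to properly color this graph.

In K_7, every vertex is adjacent to every other vertex.
Each vertex needs a unique color.
Chromatic number = 7.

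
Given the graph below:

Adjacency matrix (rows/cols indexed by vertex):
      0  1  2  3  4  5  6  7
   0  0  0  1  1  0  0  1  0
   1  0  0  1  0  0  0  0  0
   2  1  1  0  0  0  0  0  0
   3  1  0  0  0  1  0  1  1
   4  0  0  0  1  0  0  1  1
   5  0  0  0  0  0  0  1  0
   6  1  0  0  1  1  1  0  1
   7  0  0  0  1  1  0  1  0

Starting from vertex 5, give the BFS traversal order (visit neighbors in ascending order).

BFS from vertex 5 (neighbors processed in ascending order):
Visit order: 5, 6, 0, 3, 4, 7, 2, 1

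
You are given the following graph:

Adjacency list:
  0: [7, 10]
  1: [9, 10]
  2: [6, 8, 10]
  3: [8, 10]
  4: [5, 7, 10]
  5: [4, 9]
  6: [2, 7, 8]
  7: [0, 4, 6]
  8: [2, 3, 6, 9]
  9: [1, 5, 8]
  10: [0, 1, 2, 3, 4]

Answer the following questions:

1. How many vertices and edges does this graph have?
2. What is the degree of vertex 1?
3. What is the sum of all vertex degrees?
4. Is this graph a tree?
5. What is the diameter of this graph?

Count: 11 vertices, 16 edges.
Vertex 1 has neighbors [9, 10], degree = 2.
Handshaking lemma: 2 * 16 = 32.
A tree on 11 vertices has 10 edges. This graph has 16 edges (6 extra). Not a tree.
Diameter (longest shortest path) = 3.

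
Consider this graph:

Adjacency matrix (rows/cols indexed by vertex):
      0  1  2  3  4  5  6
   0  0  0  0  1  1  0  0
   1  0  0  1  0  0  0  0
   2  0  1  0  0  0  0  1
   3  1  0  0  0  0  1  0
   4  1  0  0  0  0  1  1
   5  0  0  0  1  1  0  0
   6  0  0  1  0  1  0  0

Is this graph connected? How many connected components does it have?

Checking connectivity: the graph has 1 connected component(s).
All vertices are reachable from each other. The graph IS connected.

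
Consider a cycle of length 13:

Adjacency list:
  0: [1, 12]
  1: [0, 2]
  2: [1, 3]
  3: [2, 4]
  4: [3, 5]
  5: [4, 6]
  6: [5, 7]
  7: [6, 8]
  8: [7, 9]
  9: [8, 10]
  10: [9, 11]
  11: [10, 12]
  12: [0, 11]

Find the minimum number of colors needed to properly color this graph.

This is an odd cycle (C_13). Odd cycles are not bipartite (any 2-coloring forces two adjacent vertices to match), and 3 colors suffice.
Chromatic number = 3.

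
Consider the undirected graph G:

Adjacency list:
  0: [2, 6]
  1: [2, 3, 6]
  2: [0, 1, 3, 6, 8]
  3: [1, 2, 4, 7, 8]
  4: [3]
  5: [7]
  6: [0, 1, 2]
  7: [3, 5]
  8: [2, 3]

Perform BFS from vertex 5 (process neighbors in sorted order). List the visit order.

BFS from vertex 5 (neighbors processed in ascending order):
Visit order: 5, 7, 3, 1, 2, 4, 8, 6, 0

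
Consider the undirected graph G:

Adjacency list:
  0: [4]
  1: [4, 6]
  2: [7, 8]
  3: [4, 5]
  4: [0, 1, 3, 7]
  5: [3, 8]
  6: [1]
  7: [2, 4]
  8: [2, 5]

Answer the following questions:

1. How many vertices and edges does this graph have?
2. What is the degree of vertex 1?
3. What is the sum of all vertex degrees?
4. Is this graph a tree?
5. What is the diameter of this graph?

Count: 9 vertices, 9 edges.
Vertex 1 has neighbors [4, 6], degree = 2.
Handshaking lemma: 2 * 9 = 18.
A tree on 9 vertices has 8 edges. This graph has 9 edges (1 extra). Not a tree.
Diameter (longest shortest path) = 5.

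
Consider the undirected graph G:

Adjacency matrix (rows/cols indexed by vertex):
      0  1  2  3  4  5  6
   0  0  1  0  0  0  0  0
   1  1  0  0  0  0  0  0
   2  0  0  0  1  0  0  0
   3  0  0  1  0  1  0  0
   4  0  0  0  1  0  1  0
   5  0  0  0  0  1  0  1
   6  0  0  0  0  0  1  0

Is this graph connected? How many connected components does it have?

Checking connectivity: the graph has 2 connected component(s).
Components: [[0, 1], [2, 3, 4, 5, 6]]. The graph is NOT connected.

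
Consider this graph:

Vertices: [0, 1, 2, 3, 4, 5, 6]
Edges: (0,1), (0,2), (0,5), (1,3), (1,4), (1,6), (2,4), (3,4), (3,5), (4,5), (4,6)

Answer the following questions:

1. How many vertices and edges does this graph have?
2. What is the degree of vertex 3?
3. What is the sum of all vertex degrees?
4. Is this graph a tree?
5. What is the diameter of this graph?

Count: 7 vertices, 11 edges.
Vertex 3 has neighbors [1, 4, 5], degree = 3.
Handshaking lemma: 2 * 11 = 22.
A tree on 7 vertices has 6 edges. This graph has 11 edges (5 extra). Not a tree.
Diameter (longest shortest path) = 2.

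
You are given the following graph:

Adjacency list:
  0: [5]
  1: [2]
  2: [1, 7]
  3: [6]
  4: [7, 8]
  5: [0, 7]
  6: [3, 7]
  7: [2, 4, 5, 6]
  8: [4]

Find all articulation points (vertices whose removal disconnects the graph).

An articulation point is a vertex whose removal disconnects the graph.
Articulation points: [2, 4, 5, 6, 7]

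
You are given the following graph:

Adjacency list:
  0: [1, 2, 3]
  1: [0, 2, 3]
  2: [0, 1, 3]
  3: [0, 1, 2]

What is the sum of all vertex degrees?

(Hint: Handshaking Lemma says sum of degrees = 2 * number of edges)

Count edges: 6 edges.
By Handshaking Lemma: sum of degrees = 2 * 6 = 12.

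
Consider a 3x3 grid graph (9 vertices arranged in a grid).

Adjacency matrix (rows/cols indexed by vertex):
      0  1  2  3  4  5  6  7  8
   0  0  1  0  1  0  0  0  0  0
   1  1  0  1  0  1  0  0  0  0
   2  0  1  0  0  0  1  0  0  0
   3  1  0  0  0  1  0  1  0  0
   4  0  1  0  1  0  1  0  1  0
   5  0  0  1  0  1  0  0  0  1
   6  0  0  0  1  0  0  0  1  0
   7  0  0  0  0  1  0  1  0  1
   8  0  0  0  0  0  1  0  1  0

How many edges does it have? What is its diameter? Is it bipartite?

A 3x3 grid has 6 vertical edges and 6 horizontal edges.
Total edges = 6 + 6 = 12.
Diameter = (3-1) + (3-1) = 4 (corner to opposite corner).
Grid graphs are bipartite (checkerboard coloring).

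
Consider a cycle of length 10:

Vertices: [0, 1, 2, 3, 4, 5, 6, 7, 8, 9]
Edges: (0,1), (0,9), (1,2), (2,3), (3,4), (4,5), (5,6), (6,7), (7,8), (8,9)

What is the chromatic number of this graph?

This is an even cycle (C_10). Even cycles are bipartite.
Chromatic number = 2.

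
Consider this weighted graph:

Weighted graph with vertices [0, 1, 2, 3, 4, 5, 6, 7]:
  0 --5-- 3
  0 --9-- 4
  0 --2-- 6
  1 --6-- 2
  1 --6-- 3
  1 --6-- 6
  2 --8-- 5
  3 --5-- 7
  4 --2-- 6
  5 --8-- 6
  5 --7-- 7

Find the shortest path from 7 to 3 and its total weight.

Using Dijkstra's algorithm from vertex 7:
Shortest path: 7 -> 3
Total weight: 5 = 5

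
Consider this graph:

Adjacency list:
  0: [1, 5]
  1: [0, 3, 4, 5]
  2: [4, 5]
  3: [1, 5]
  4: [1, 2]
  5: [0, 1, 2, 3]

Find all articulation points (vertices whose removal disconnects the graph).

No articulation points. The graph is biconnected.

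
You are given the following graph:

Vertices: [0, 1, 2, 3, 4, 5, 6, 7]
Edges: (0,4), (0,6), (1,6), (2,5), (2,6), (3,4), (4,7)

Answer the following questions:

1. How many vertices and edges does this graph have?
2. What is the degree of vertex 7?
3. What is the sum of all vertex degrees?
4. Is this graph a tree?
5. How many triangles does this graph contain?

Count: 8 vertices, 7 edges.
Vertex 7 has neighbors [4], degree = 1.
Handshaking lemma: 2 * 7 = 14.
A graph is a tree iff it is connected and has exactly n-1 edges. This graph is connected (all 8 vertices in one component) and has 8-1 = 7 edges. It is a tree.
Number of triangles = 0.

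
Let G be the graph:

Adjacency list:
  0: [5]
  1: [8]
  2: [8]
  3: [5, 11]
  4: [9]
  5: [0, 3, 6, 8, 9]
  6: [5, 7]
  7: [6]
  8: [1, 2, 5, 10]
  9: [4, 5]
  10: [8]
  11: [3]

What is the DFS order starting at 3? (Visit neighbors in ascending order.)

DFS from vertex 3 (neighbors processed in ascending order):
Visit order: 3, 5, 0, 6, 7, 8, 1, 2, 10, 9, 4, 11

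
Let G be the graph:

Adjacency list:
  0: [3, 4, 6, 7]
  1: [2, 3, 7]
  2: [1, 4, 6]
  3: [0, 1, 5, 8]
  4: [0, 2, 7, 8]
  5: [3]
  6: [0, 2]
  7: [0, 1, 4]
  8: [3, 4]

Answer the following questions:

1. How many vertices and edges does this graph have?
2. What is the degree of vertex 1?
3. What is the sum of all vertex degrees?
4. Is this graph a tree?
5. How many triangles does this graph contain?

Count: 9 vertices, 13 edges.
Vertex 1 has neighbors [2, 3, 7], degree = 3.
Handshaking lemma: 2 * 13 = 26.
A tree on 9 vertices has 8 edges. This graph has 13 edges (5 extra). Not a tree.
Number of triangles = 1.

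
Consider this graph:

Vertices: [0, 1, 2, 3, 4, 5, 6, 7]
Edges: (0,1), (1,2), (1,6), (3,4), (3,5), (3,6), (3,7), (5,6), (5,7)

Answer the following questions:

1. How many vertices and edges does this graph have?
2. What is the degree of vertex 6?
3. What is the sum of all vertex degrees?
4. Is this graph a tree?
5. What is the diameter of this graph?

Count: 8 vertices, 9 edges.
Vertex 6 has neighbors [1, 3, 5], degree = 3.
Handshaking lemma: 2 * 9 = 18.
A tree on 8 vertices has 7 edges. This graph has 9 edges (2 extra). Not a tree.
Diameter (longest shortest path) = 4.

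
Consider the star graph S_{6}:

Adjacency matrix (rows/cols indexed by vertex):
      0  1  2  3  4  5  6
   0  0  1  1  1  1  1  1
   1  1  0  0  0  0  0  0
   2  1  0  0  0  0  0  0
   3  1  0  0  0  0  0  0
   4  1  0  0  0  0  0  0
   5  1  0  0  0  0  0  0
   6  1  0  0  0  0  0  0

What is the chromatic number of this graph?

S_{6} has one hub adjacent to 6 leaves; leaves are pairwise non-adjacent.
Color the hub 0 and every leaf 1.
Chromatic number = 2.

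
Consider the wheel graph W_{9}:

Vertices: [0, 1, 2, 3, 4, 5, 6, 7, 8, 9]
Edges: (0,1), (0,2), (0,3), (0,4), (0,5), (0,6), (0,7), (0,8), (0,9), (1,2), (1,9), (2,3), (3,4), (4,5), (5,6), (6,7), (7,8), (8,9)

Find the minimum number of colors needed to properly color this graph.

W_{9} = C_{9} plus a hub adjacent to every cycle vertex.
The outer cycle needs 3 colors (odd cycle); the hub is adjacent to all of them so needs a fresh color.
Chromatic number = 3 + 1 = 4.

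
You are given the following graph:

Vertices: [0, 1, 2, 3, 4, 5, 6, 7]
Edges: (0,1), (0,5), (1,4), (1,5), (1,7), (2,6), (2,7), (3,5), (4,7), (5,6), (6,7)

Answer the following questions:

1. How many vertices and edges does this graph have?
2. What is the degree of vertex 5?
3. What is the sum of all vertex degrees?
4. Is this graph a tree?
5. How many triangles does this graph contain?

Count: 8 vertices, 11 edges.
Vertex 5 has neighbors [0, 1, 3, 6], degree = 4.
Handshaking lemma: 2 * 11 = 22.
A tree on 8 vertices has 7 edges. This graph has 11 edges (4 extra). Not a tree.
Number of triangles = 3.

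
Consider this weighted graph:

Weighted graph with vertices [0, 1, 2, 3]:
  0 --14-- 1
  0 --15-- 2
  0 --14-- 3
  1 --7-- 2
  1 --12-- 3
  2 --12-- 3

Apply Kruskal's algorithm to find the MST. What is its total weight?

Applying Kruskal's algorithm (sort edges by weight, add if no cycle):
  Add (1,2) w=7
  Add (1,3) w=12
  Skip (2,3) w=12 (creates cycle)
  Add (0,1) w=14
  Skip (0,3) w=14 (creates cycle)
  Skip (0,2) w=15 (creates cycle)
MST weight = 33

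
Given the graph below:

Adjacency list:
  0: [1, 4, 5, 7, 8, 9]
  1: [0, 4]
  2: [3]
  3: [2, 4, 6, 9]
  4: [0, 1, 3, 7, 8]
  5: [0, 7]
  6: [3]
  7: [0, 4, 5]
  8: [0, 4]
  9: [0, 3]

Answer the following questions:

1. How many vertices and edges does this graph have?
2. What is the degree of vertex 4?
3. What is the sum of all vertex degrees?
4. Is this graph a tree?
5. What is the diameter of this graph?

Count: 10 vertices, 14 edges.
Vertex 4 has neighbors [0, 1, 3, 7, 8], degree = 5.
Handshaking lemma: 2 * 14 = 28.
A tree on 10 vertices has 9 edges. This graph has 14 edges (5 extra). Not a tree.
Diameter (longest shortest path) = 4.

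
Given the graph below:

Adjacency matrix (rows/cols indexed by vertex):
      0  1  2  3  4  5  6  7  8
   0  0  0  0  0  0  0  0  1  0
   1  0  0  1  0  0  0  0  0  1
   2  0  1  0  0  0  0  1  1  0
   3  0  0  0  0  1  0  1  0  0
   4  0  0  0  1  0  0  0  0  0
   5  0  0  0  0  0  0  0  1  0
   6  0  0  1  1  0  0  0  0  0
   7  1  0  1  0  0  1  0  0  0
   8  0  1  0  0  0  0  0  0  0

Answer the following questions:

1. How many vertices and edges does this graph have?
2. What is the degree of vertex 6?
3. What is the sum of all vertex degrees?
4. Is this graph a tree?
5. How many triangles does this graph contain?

Count: 9 vertices, 8 edges.
Vertex 6 has neighbors [2, 3], degree = 2.
Handshaking lemma: 2 * 8 = 16.
A graph is a tree iff it is connected and has exactly n-1 edges. This graph is connected (all 9 vertices in one component) and has 9-1 = 8 edges. It is a tree.
Number of triangles = 0.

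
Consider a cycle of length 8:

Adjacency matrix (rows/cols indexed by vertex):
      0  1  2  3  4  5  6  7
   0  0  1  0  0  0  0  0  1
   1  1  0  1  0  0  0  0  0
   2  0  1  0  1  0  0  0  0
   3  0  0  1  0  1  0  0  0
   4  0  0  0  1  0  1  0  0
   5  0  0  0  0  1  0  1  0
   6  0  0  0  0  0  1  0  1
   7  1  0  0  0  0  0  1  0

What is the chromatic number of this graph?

This is an even cycle (C_8). Even cycles are bipartite.
Chromatic number = 2.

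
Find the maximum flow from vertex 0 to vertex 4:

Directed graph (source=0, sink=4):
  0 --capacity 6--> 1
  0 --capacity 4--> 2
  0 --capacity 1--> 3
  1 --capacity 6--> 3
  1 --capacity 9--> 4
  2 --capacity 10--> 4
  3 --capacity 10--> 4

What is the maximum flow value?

Computing max flow:
  Flow on (0->1): 6/6
  Flow on (0->2): 4/4
  Flow on (0->3): 1/1
  Flow on (1->4): 6/9
  Flow on (2->4): 4/10
  Flow on (3->4): 1/10
Maximum flow = 11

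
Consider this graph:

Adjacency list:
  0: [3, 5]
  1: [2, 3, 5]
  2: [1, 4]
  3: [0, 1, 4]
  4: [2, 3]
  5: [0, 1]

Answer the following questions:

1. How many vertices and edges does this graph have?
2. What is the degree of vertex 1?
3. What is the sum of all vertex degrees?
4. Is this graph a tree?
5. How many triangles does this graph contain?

Count: 6 vertices, 7 edges.
Vertex 1 has neighbors [2, 3, 5], degree = 3.
Handshaking lemma: 2 * 7 = 14.
A tree on 6 vertices has 5 edges. This graph has 7 edges (2 extra). Not a tree.
Number of triangles = 0.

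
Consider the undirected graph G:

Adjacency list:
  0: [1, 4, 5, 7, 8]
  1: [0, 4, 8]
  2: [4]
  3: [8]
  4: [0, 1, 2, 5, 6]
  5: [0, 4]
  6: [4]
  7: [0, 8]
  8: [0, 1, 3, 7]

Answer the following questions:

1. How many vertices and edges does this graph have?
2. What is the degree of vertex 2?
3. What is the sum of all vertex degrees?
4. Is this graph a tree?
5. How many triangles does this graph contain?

Count: 9 vertices, 12 edges.
Vertex 2 has neighbors [4], degree = 1.
Handshaking lemma: 2 * 12 = 24.
A tree on 9 vertices has 8 edges. This graph has 12 edges (4 extra). Not a tree.
Number of triangles = 4.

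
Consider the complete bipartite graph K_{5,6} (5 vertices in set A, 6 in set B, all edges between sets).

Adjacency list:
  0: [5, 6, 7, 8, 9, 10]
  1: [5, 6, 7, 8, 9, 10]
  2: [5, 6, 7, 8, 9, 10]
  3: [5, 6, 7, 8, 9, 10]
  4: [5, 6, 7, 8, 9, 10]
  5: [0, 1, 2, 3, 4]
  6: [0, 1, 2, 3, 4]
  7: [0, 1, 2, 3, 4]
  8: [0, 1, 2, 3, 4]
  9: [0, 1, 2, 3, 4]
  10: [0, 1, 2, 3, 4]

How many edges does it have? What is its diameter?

K_{5,6} has 5 * 6 = 30 edges.
Any vertex reaches any opposite-side vertex in 1 step; same-side vertices reach in 2 steps via any opposite-side vertex.
Diameter = 2.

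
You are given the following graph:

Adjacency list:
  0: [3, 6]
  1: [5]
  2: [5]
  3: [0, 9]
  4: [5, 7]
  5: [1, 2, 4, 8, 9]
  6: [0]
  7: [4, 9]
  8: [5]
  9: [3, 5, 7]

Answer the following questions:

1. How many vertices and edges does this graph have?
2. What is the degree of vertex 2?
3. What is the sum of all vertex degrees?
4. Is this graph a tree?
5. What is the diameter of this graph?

Count: 10 vertices, 10 edges.
Vertex 2 has neighbors [5], degree = 1.
Handshaking lemma: 2 * 10 = 20.
A tree on 10 vertices has 9 edges. This graph has 10 edges (1 extra). Not a tree.
Diameter (longest shortest path) = 5.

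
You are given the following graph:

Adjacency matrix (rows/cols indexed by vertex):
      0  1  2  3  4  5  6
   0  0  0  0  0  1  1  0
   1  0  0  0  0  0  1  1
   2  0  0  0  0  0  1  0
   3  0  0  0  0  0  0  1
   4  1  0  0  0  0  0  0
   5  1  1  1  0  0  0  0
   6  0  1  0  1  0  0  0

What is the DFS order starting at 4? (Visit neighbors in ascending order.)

DFS from vertex 4 (neighbors processed in ascending order):
Visit order: 4, 0, 5, 1, 6, 3, 2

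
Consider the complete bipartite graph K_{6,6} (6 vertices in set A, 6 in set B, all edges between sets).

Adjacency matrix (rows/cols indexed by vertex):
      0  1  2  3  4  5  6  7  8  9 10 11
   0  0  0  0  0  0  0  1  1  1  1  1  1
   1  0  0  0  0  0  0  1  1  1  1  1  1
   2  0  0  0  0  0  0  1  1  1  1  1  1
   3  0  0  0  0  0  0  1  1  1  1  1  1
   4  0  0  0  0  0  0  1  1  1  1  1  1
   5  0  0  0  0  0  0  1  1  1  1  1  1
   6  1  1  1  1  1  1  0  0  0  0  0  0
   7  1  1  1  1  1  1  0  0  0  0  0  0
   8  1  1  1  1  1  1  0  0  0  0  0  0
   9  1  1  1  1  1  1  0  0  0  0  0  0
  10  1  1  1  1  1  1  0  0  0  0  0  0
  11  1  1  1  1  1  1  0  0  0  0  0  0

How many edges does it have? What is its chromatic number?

K_{6,6} has 6 * 6 = 36 edges.
Bipartite graphs have chromatic number 2 (color each partition differently).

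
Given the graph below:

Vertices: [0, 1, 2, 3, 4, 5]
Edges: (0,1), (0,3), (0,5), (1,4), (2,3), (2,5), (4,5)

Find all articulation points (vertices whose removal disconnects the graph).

No articulation points. The graph is biconnected.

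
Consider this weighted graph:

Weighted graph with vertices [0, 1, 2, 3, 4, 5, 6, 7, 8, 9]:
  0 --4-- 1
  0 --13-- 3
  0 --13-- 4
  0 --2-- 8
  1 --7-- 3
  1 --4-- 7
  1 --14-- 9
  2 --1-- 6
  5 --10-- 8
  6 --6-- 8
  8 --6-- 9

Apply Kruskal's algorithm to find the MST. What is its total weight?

Applying Kruskal's algorithm (sort edges by weight, add if no cycle):
  Add (2,6) w=1
  Add (0,8) w=2
  Add (0,1) w=4
  Add (1,7) w=4
  Add (6,8) w=6
  Add (8,9) w=6
  Add (1,3) w=7
  Add (5,8) w=10
  Add (0,4) w=13
  Skip (0,3) w=13 (creates cycle)
  Skip (1,9) w=14 (creates cycle)
MST weight = 53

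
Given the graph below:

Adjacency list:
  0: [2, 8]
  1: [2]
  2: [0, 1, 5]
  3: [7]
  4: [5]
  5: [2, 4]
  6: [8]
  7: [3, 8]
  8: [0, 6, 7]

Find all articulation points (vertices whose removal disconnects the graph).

An articulation point is a vertex whose removal disconnects the graph.
Articulation points: [0, 2, 5, 7, 8]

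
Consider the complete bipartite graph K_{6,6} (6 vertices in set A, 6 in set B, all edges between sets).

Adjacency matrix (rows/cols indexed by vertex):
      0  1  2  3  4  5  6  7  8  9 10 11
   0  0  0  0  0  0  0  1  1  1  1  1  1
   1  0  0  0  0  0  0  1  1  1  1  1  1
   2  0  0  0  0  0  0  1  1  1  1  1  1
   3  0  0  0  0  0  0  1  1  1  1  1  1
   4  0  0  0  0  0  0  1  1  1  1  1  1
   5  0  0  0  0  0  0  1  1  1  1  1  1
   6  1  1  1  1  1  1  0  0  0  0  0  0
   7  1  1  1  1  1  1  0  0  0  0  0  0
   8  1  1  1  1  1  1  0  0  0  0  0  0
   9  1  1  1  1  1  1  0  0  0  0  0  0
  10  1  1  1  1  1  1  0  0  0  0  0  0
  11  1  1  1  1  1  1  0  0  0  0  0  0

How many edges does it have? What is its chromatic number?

K_{6,6} has 6 * 6 = 36 edges.
Bipartite graphs have chromatic number 2 (color each partition differently).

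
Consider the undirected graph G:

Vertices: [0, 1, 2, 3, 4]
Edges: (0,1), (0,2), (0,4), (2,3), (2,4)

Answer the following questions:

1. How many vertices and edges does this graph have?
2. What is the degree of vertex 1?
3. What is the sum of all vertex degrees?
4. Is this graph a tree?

Count: 5 vertices, 5 edges.
Vertex 1 has neighbors [0], degree = 1.
Handshaking lemma: 2 * 5 = 10.
A tree on 5 vertices has 4 edges. This graph has 5 edges (1 extra). Not a tree.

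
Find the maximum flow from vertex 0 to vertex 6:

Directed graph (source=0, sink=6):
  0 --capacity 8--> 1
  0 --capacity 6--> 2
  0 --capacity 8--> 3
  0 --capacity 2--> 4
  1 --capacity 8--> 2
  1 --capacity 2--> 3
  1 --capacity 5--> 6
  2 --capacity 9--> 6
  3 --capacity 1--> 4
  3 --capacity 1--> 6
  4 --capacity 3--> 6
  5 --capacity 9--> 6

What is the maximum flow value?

Computing max flow:
  Flow on (0->1): 8/8
  Flow on (0->2): 6/6
  Flow on (0->3): 2/8
  Flow on (0->4): 2/2
  Flow on (1->2): 3/8
  Flow on (1->6): 5/5
  Flow on (2->6): 9/9
  Flow on (3->4): 1/1
  Flow on (3->6): 1/1
  Flow on (4->6): 3/3
Maximum flow = 18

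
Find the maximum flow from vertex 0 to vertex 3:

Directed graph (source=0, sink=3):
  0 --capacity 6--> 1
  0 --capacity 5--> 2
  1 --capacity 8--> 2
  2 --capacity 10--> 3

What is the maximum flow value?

Computing max flow:
  Flow on (0->1): 6/6
  Flow on (0->2): 4/5
  Flow on (1->2): 6/8
  Flow on (2->3): 10/10
Maximum flow = 10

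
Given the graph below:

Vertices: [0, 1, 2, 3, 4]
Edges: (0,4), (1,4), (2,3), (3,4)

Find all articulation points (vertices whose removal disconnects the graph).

An articulation point is a vertex whose removal disconnects the graph.
Articulation points: [3, 4]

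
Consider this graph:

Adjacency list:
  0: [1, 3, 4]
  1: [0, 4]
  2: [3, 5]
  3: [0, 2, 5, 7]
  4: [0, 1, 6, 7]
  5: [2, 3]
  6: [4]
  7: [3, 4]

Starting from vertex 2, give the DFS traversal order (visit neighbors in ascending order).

DFS from vertex 2 (neighbors processed in ascending order):
Visit order: 2, 3, 0, 1, 4, 6, 7, 5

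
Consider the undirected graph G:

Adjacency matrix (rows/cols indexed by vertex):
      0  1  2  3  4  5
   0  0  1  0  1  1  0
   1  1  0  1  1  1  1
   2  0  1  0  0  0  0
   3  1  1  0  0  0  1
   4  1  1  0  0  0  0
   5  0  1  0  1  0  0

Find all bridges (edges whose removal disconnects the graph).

A bridge is an edge whose removal increases the number of connected components.
Bridges found: (1,2)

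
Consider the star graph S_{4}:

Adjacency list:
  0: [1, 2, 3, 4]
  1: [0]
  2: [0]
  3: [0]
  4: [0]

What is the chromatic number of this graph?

S_{4} has one hub adjacent to 4 leaves; leaves are pairwise non-adjacent.
Color the hub 0 and every leaf 1.
Chromatic number = 2.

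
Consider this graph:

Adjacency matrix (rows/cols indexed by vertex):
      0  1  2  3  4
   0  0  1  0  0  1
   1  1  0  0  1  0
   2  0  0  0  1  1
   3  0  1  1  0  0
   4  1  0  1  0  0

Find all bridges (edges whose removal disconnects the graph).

No bridges found. The graph is 2-edge-connected (no single edge removal disconnects it).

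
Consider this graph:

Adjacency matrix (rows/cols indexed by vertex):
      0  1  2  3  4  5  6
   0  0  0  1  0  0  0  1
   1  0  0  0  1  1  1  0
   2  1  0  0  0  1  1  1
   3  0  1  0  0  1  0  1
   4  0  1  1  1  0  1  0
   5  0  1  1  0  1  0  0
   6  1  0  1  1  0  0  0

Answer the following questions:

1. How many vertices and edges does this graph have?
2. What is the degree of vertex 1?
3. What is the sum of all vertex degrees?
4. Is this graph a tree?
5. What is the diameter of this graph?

Count: 7 vertices, 11 edges.
Vertex 1 has neighbors [3, 4, 5], degree = 3.
Handshaking lemma: 2 * 11 = 22.
A tree on 7 vertices has 6 edges. This graph has 11 edges (5 extra). Not a tree.
Diameter (longest shortest path) = 3.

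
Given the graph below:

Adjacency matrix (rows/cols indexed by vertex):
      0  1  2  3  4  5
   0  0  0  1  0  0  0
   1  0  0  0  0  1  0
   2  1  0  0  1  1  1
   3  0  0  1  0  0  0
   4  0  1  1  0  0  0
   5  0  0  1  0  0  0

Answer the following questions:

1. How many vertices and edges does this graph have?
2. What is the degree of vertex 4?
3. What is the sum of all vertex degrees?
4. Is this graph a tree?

Count: 6 vertices, 5 edges.
Vertex 4 has neighbors [1, 2], degree = 2.
Handshaking lemma: 2 * 5 = 10.
A graph is a tree iff it is connected and has exactly n-1 edges. This graph is connected (all 6 vertices in one component) and has 6-1 = 5 edges. It is a tree.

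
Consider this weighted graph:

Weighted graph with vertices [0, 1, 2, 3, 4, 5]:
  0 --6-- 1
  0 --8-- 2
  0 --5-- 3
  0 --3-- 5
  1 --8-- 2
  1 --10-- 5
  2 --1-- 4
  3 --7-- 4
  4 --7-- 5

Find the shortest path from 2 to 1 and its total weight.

Using Dijkstra's algorithm from vertex 2:
Shortest path: 2 -> 1
Total weight: 8 = 8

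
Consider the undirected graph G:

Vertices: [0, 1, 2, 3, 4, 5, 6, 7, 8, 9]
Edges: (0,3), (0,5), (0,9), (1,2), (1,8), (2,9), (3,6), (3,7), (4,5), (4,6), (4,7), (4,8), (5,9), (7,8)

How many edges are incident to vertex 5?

Vertex 5 has neighbors [0, 4, 9], so deg(5) = 3.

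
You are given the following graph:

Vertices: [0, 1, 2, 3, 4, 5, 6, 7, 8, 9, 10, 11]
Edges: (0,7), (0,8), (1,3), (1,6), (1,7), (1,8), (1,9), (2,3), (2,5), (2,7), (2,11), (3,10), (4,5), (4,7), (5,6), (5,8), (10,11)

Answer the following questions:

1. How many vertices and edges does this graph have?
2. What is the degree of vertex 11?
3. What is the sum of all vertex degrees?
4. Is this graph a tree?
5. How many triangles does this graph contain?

Count: 12 vertices, 17 edges.
Vertex 11 has neighbors [2, 10], degree = 2.
Handshaking lemma: 2 * 17 = 34.
A tree on 12 vertices has 11 edges. This graph has 17 edges (6 extra). Not a tree.
Number of triangles = 0.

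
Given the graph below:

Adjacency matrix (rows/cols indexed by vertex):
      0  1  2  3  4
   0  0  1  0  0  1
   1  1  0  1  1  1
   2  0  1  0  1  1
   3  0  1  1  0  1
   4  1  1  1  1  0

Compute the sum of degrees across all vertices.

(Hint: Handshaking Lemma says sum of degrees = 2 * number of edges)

Count edges: 8 edges.
By Handshaking Lemma: sum of degrees = 2 * 8 = 16.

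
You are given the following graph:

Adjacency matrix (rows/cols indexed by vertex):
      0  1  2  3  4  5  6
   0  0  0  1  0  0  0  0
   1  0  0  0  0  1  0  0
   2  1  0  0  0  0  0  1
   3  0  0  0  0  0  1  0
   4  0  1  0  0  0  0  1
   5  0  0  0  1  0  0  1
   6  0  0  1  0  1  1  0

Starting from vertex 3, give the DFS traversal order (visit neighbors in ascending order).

DFS from vertex 3 (neighbors processed in ascending order):
Visit order: 3, 5, 6, 2, 0, 4, 1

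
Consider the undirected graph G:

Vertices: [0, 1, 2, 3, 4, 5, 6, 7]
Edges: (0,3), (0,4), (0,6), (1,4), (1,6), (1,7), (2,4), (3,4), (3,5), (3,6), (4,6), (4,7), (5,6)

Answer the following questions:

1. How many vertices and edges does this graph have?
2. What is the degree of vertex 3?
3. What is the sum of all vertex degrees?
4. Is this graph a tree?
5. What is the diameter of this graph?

Count: 8 vertices, 13 edges.
Vertex 3 has neighbors [0, 4, 5, 6], degree = 4.
Handshaking lemma: 2 * 13 = 26.
A tree on 8 vertices has 7 edges. This graph has 13 edges (6 extra). Not a tree.
Diameter (longest shortest path) = 3.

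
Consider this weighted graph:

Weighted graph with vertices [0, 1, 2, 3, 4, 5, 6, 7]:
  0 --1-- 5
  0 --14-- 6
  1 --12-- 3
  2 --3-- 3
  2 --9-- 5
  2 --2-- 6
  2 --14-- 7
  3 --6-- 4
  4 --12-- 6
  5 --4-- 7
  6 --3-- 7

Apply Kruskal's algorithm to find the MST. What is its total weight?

Applying Kruskal's algorithm (sort edges by weight, add if no cycle):
  Add (0,5) w=1
  Add (2,6) w=2
  Add (2,3) w=3
  Add (6,7) w=3
  Add (5,7) w=4
  Add (3,4) w=6
  Skip (2,5) w=9 (creates cycle)
  Add (1,3) w=12
  Skip (4,6) w=12 (creates cycle)
  Skip (0,6) w=14 (creates cycle)
  Skip (2,7) w=14 (creates cycle)
MST weight = 31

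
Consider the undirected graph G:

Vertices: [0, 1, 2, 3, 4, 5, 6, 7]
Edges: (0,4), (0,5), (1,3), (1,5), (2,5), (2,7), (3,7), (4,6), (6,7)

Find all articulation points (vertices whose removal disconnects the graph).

No articulation points. The graph is biconnected.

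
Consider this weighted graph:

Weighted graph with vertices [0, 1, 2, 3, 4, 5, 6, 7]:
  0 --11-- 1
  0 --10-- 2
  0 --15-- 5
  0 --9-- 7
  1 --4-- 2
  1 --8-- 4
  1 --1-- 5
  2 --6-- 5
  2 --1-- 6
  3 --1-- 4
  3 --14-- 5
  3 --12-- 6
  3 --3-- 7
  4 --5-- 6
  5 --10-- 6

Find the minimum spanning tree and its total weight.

Applying Kruskal's algorithm (sort edges by weight, add if no cycle):
  Add (1,5) w=1
  Add (2,6) w=1
  Add (3,4) w=1
  Add (3,7) w=3
  Add (1,2) w=4
  Add (4,6) w=5
  Skip (2,5) w=6 (creates cycle)
  Skip (1,4) w=8 (creates cycle)
  Add (0,7) w=9
  Skip (0,2) w=10 (creates cycle)
  Skip (5,6) w=10 (creates cycle)
  Skip (0,1) w=11 (creates cycle)
  Skip (3,6) w=12 (creates cycle)
  Skip (3,5) w=14 (creates cycle)
  Skip (0,5) w=15 (creates cycle)
MST weight = 24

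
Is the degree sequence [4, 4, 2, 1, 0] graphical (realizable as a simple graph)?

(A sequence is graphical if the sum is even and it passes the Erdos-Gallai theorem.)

Sum of degrees = 11. Sum is odd, so the sequence is NOT graphical.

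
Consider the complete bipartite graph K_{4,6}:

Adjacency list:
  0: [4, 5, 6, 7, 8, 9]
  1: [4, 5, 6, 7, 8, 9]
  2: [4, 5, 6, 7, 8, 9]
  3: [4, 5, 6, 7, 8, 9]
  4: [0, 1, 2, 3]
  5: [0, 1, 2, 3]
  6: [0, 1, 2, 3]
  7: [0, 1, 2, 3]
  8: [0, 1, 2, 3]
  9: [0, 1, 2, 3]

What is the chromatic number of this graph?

K_{4,6} is bipartite: vertices split into two independent sets of size 4 and 6.
Color one set 0, the other 1. No adjacent vertices share a color.
Chromatic number = 2.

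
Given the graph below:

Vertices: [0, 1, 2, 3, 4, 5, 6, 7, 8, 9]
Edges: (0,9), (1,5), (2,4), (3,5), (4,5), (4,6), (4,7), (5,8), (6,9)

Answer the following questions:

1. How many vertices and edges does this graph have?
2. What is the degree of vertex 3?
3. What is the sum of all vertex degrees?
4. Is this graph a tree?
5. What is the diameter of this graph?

Count: 10 vertices, 9 edges.
Vertex 3 has neighbors [5], degree = 1.
Handshaking lemma: 2 * 9 = 18.
A graph is a tree iff it is connected and has exactly n-1 edges. This graph is connected (all 10 vertices in one component) and has 10-1 = 9 edges. It is a tree.
Diameter (longest shortest path) = 5.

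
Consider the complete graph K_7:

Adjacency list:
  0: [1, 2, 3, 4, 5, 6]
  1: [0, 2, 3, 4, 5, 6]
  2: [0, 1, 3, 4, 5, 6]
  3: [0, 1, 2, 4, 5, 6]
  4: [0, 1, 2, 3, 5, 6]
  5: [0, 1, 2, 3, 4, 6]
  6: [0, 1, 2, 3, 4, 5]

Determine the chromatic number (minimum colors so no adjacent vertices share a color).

In K_7, every vertex is adjacent to every other vertex.
Each vertex needs a unique color.
Chromatic number = 7.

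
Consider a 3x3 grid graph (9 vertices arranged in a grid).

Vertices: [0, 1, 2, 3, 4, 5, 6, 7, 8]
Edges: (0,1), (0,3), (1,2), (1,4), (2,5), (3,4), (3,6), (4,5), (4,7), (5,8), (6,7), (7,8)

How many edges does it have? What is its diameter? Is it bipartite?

A 3x3 grid has 6 vertical edges and 6 horizontal edges.
Total edges = 6 + 6 = 12.
Diameter = (3-1) + (3-1) = 4 (corner to opposite corner).
Grid graphs are bipartite (checkerboard coloring).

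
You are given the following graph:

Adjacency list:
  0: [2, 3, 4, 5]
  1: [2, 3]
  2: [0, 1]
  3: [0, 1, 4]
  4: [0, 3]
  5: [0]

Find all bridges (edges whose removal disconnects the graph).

A bridge is an edge whose removal increases the number of connected components.
Bridges found: (0,5)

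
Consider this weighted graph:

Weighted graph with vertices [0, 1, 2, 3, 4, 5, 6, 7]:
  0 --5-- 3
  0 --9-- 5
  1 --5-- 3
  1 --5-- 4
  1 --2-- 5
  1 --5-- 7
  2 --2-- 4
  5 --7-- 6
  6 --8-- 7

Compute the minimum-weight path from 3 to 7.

Using Dijkstra's algorithm from vertex 3:
Shortest path: 3 -> 1 -> 7
Total weight: 5 + 5 = 10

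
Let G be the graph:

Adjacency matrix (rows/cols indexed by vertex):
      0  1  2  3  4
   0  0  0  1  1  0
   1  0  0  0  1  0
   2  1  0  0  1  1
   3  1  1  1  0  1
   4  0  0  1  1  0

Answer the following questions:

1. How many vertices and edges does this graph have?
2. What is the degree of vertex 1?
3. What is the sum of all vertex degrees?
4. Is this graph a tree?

Count: 5 vertices, 6 edges.
Vertex 1 has neighbors [3], degree = 1.
Handshaking lemma: 2 * 6 = 12.
A tree on 5 vertices has 4 edges. This graph has 6 edges (2 extra). Not a tree.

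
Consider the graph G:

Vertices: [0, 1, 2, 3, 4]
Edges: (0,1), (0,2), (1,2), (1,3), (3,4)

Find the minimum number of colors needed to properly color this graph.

The graph has a maximum clique of size 3 (lower bound on chromatic number).
A valid 3-coloring: {0: 1, 1: 0, 2: 2, 3: 1, 4: 0}.
Chromatic number = 3.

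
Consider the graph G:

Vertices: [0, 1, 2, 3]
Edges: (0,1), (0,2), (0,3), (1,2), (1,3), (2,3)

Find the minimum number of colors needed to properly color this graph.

The graph has a maximum clique of size 4 (lower bound on chromatic number).
A valid 4-coloring: {0: 0, 1: 1, 2: 2, 3: 3}.
Chromatic number = 4.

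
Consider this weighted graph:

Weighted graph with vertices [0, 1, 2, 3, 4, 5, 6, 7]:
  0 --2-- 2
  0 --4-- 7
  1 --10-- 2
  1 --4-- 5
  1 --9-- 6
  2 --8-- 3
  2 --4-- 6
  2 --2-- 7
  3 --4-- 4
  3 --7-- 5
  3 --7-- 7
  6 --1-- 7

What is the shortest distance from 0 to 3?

Using Dijkstra's algorithm from vertex 0:
Shortest path: 0 -> 2 -> 3
Total weight: 2 + 8 = 10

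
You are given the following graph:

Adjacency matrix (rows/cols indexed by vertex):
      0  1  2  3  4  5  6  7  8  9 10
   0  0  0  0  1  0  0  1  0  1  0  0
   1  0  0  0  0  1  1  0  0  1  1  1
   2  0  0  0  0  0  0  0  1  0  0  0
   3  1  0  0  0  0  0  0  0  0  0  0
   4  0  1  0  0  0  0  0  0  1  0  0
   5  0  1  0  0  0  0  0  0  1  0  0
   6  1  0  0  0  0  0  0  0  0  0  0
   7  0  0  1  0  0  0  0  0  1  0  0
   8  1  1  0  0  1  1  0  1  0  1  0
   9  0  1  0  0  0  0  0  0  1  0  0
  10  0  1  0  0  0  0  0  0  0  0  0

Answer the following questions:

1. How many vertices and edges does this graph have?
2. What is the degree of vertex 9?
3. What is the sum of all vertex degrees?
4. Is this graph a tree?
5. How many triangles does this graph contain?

Count: 11 vertices, 13 edges.
Vertex 9 has neighbors [1, 8], degree = 2.
Handshaking lemma: 2 * 13 = 26.
A tree on 11 vertices has 10 edges. This graph has 13 edges (3 extra). Not a tree.
Number of triangles = 3.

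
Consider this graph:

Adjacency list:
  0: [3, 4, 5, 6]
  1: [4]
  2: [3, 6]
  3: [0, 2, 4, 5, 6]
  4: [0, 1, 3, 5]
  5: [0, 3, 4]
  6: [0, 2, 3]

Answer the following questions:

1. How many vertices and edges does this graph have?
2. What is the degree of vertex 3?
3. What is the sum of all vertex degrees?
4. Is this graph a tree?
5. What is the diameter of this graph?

Count: 7 vertices, 11 edges.
Vertex 3 has neighbors [0, 2, 4, 5, 6], degree = 5.
Handshaking lemma: 2 * 11 = 22.
A tree on 7 vertices has 6 edges. This graph has 11 edges (5 extra). Not a tree.
Diameter (longest shortest path) = 3.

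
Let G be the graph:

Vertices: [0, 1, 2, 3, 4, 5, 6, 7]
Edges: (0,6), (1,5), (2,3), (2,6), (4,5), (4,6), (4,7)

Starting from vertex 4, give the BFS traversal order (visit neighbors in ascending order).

BFS from vertex 4 (neighbors processed in ascending order):
Visit order: 4, 5, 6, 7, 1, 0, 2, 3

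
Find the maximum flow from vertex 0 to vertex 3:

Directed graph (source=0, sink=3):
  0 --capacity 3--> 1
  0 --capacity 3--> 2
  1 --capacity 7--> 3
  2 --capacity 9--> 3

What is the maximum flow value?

Computing max flow:
  Flow on (0->1): 3/3
  Flow on (0->2): 3/3
  Flow on (1->3): 3/7
  Flow on (2->3): 3/9
Maximum flow = 6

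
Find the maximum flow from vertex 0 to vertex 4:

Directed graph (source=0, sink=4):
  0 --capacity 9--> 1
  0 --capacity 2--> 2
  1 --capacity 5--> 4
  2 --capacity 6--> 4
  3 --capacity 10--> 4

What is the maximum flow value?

Computing max flow:
  Flow on (0->1): 5/9
  Flow on (0->2): 2/2
  Flow on (1->4): 5/5
  Flow on (2->4): 2/6
Maximum flow = 7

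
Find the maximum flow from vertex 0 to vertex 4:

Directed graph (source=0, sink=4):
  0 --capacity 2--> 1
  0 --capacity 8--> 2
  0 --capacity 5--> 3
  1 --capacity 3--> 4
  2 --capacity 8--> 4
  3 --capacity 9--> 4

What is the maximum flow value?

Computing max flow:
  Flow on (0->1): 2/2
  Flow on (0->2): 8/8
  Flow on (0->3): 5/5
  Flow on (1->4): 2/3
  Flow on (2->4): 8/8
  Flow on (3->4): 5/9
Maximum flow = 15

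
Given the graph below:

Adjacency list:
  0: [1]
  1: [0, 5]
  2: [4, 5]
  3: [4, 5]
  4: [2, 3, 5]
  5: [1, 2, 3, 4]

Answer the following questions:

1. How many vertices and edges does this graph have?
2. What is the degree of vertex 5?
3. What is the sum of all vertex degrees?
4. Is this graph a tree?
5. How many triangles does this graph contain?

Count: 6 vertices, 7 edges.
Vertex 5 has neighbors [1, 2, 3, 4], degree = 4.
Handshaking lemma: 2 * 7 = 14.
A tree on 6 vertices has 5 edges. This graph has 7 edges (2 extra). Not a tree.
Number of triangles = 2.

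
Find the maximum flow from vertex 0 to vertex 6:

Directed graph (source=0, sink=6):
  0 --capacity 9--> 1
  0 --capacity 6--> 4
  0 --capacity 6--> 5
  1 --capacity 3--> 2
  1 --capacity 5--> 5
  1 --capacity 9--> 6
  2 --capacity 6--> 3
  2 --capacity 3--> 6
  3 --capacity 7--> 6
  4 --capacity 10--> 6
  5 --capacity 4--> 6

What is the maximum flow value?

Computing max flow:
  Flow on (0->1): 9/9
  Flow on (0->4): 6/6
  Flow on (0->5): 4/6
  Flow on (1->6): 9/9
  Flow on (4->6): 6/10
  Flow on (5->6): 4/4
Maximum flow = 19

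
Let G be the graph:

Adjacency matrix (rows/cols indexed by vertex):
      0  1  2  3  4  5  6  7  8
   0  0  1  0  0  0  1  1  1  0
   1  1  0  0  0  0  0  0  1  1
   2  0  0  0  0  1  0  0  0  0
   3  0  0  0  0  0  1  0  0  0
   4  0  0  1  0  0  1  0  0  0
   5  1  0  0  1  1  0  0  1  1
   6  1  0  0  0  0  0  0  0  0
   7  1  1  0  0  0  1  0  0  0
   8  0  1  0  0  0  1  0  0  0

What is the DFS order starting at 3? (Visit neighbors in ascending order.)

DFS from vertex 3 (neighbors processed in ascending order):
Visit order: 3, 5, 0, 1, 7, 8, 6, 4, 2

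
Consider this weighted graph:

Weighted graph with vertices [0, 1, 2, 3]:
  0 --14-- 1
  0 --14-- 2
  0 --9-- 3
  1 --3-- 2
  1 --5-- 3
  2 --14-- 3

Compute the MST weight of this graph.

Applying Kruskal's algorithm (sort edges by weight, add if no cycle):
  Add (1,2) w=3
  Add (1,3) w=5
  Add (0,3) w=9
  Skip (0,1) w=14 (creates cycle)
  Skip (0,2) w=14 (creates cycle)
  Skip (2,3) w=14 (creates cycle)
MST weight = 17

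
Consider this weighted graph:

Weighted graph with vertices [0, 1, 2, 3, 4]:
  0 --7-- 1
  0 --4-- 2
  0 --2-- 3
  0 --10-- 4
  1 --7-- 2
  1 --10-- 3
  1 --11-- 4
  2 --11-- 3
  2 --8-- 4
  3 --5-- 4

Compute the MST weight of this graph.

Applying Kruskal's algorithm (sort edges by weight, add if no cycle):
  Add (0,3) w=2
  Add (0,2) w=4
  Add (3,4) w=5
  Add (0,1) w=7
  Skip (1,2) w=7 (creates cycle)
  Skip (2,4) w=8 (creates cycle)
  Skip (0,4) w=10 (creates cycle)
  Skip (1,3) w=10 (creates cycle)
  Skip (1,4) w=11 (creates cycle)
  Skip (2,3) w=11 (creates cycle)
MST weight = 18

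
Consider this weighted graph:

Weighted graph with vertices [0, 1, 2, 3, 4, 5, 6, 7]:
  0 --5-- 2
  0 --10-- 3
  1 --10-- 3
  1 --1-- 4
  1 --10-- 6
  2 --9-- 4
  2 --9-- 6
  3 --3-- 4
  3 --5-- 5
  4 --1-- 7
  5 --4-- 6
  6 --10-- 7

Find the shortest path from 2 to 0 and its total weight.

Using Dijkstra's algorithm from vertex 2:
Shortest path: 2 -> 0
Total weight: 5 = 5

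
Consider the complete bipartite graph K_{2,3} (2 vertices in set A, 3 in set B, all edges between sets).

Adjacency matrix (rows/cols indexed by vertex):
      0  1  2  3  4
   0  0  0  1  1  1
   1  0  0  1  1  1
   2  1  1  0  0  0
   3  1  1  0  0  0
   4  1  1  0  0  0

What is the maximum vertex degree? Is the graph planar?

Set-A vertices have degree 3; set-B vertices have degree 2. Maximum degree = max(2,3) = 3.
min(2,3) <= 2, so K_{2,3} avoids a K_{3,3} subdivision and is planar.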